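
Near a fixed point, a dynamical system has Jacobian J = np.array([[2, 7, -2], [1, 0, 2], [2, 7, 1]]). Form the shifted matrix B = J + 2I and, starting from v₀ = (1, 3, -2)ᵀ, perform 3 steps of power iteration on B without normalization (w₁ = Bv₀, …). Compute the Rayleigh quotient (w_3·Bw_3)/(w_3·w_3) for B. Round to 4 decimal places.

B = J + 2I has rows (4, 7, -2); (1, 2, 2); (2, 7, 3)
w1 = Bv₀ = (4·1 + 7·3 + (-2)·(-2); 1·1 + 2·3 + 2·(-2); 2·1 + 7·3 + 3·(-2)) = (29, 3, 17)
w2 = Bw1 = (4·29 + 7·3 + (-2)·17; 1·29 + 2·3 + 2·17; 2·29 + 7·3 + 3·17) = (103, 69, 130)
w3 = Bw2 = (635, 501, 1079)
Bw3 = (3889, 3795, 8014)
w3·Bw3 = 13017916; w3·w3 = 1818467; μ ≈ 13017916/1818467 = 7.1587

μ ≈ 7.1587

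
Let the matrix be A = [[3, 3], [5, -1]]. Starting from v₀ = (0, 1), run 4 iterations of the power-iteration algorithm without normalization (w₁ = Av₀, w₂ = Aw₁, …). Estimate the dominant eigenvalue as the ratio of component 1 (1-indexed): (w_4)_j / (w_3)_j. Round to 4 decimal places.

w1 = Av₀ = (3·0 + 3·1; 5·0 + (-1)·1) = (3, -1)
w2 = Aw1 = (3·3 + 3·(-1); 5·3 + (-1)·(-1)) = (6, 16)
w3 = Aw2 = (66, 14)
w4 = Aw3 = (240, 316)
Ratio at component: 240 / 66 = 3.6364

λ ≈ 3.6364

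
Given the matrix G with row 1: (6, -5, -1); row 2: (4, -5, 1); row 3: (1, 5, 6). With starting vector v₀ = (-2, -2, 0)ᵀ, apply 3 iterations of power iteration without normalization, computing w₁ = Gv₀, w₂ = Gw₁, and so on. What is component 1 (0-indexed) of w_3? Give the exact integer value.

46

w1 = Gv₀ = (6·(-2) + (-5)·(-2) + (-1)·0; 4·(-2) + (-5)·(-2) + 1·0; 1·(-2) + 5·(-2) + 6·0) = (-2, 2, -12)
w2 = Gw1 = (6·(-2) + (-5)·2 + (-1)·(-12); 4·(-2) + (-5)·2 + 1·(-12); 1·(-2) + 5·2 + 6·(-12)) = (-10, -30, -64)
w3 = Gw2 = (154, 46, -544)
The requested component of w3 is 46.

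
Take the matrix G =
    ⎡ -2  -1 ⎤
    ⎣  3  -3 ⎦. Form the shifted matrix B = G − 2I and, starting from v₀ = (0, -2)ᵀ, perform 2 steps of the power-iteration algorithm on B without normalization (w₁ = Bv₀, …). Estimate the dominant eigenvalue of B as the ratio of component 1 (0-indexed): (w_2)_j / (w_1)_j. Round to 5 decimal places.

B = G − 2I has rows (-4, -1); (3, -5)
w1 = Bv₀ = ((-4)·0 + (-1)·(-2); 3·0 + (-5)·(-2)) = (2, 10)
w2 = Bw1 = ((-4)·2 + (-1)·10; 3·2 + (-5)·10) = (-18, -44)
Ratio: -44/10 = -4.40000

μ ≈ -4.40000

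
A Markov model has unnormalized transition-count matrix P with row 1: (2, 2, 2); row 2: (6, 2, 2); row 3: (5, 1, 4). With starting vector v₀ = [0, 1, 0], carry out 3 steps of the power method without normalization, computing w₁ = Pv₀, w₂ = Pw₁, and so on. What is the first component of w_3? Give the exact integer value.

w1 = Pv₀ = (2, 2, 1)
w2 = Pw1 = (10, 18, 16)
w3 = Pw2 = (88, 128, 132)
The requested component of w3 is 88.

88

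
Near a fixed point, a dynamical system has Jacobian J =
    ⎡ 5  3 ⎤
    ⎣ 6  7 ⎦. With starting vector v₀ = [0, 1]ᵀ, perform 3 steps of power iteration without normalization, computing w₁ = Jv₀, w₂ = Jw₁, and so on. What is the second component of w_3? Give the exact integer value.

685

w1 = Jv₀ = (3, 7)
w2 = Jw1 = (36, 67)
w3 = Jw2 = (381, 685)
The requested component of w3 is 685.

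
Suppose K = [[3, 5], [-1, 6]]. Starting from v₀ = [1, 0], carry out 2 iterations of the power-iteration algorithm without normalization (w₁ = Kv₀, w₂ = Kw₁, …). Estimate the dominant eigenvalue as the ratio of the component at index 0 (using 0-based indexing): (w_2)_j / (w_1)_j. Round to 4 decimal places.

λ ≈ 1.3333

w1 = Kv₀ = (3·1 + 5·0; (-1)·1 + 6·0) = (3, -1)
w2 = Kw1 = (3·3 + 5·(-1); (-1)·3 + 6·(-1)) = (4, -9)
Ratio at component: 4 / 3 = 1.3333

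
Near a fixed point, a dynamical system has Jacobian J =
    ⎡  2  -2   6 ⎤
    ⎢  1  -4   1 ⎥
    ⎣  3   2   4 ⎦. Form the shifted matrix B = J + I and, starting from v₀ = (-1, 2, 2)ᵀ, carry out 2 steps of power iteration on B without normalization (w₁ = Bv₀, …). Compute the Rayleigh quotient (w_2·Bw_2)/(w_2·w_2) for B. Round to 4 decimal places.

B = J + I has rows (3, -2, 6); (1, -3, 1); (3, 2, 5)
w1 = Bv₀ = (3·(-1) + (-2)·2 + 6·2; 1·(-1) + (-3)·2 + 1·2; 3·(-1) + 2·2 + 5·2) = (5, -5, 11)
w2 = Bw1 = (3·5 + (-2)·(-5) + 6·11; 1·5 + (-3)·(-5) + 1·11; 3·5 + 2·(-5) + 5·11) = (91, 31, 60)
Bw2 = (571, 58, 635)
w2·Bw2 = 91859; w2·w2 = 12842; μ ≈ 91859/12842 = 7.1530

7.1530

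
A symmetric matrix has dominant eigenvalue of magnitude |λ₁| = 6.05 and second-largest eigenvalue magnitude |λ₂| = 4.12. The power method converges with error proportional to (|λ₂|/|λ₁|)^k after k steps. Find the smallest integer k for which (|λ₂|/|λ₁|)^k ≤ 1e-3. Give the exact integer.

18

|λ₂/λ₁| = 4.12/6.05 = 0.68099
Need k ≥ ln(1e-3) / ln(0.68099) = -6.9078 / -0.3842 ≈ 17.979
Smallest integer k satisfying the bound: 18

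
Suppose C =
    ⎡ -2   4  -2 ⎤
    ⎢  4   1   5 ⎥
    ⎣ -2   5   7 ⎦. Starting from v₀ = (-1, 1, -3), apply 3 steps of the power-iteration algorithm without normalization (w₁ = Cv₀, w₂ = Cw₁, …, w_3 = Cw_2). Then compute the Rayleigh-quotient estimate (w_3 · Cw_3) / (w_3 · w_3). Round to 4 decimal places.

w1 = Cv₀ = (12, -18, -14)
w2 = Cw1 = (-68, -40, -212)
w3 = Cw2 = (400, -1372, -1548)
Cw3 = (-3192, -7512, -18496)
w3·Cw3 = 400·(-3192) + (-1372)·(-7512) + (-1548)·(-18496) = 37661472; w3·w3 = 400·400 + (-1372)·(-1372) + (-1548)·(-1548) = 4438688
λ ≈ 37661472/4438688 = 8.4848

λ ≈ 8.4848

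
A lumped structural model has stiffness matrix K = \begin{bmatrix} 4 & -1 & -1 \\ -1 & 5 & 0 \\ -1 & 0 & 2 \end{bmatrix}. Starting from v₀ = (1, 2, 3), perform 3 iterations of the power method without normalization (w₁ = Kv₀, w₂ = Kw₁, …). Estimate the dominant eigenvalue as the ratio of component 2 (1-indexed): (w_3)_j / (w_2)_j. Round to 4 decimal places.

5.3913

w1 = Kv₀ = (-1, 9, 5)
w2 = Kw1 = (-18, 46, 11)
w3 = Kw2 = (-129, 248, 40)
Ratio at component: 248 / 46 = 5.3913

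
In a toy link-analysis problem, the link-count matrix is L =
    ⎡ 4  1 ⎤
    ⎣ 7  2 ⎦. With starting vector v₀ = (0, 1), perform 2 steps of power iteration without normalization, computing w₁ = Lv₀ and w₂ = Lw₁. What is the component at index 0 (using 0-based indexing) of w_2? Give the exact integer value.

w1 = Lv₀ = (4·0 + 1·1; 7·0 + 2·1) = (1, 2)
w2 = Lw1 = (4·1 + 1·2; 7·1 + 2·2) = (6, 11)
The requested component of w2 is 6.

6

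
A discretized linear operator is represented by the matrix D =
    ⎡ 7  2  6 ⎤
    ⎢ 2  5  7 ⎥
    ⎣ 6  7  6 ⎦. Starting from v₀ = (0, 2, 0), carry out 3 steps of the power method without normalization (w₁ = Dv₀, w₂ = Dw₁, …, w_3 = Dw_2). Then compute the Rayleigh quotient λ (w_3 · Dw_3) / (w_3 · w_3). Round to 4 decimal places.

w1 = Dv₀ = (7·0 + 2·2 + 6·0; 2·0 + 5·2 + 7·0; 6·0 + 7·2 + 6·0) = (4, 10, 14)
w2 = Dw1 = (7·4 + 2·10 + 6·14; 2·4 + 5·10 + 7·14; 6·4 + 7·10 + 6·14) = (132, 156, 178)
w3 = Dw2 = (2304, 2290, 2952)
Dw3 = (38420, 36722, 47566)
w3·Dw3 = 2304·38420 + 2290·36722 + 2952·47566 = 313027892; w3·w3 = 2304·2304 + 2290·2290 + 2952·2952 = 19266820
λ ≈ 313027892/19266820 = 16.2470

16.2470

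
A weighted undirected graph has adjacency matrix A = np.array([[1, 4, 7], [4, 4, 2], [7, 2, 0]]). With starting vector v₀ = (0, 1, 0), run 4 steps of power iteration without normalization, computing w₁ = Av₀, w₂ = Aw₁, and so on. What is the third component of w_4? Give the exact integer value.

w1 = Av₀ = (1·0 + 4·1 + 7·0; 4·0 + 4·1 + 2·0; 7·0 + 2·1 + 0·0) = (4, 4, 2)
w2 = Aw1 = (1·4 + 4·4 + 7·2; 4·4 + 4·4 + 2·2; 7·4 + 2·4 + 0·2) = (34, 36, 36)
w3 = Aw2 = (430, 352, 310)
w4 = Aw3 = (4008, 3748, 3714)
The requested component of w4 is 3714.

3714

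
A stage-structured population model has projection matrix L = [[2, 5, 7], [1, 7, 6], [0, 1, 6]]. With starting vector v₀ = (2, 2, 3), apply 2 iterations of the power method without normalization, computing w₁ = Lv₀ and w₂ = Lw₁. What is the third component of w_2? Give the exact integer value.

154

w1 = Lv₀ = (2·2 + 5·2 + 7·3; 1·2 + 7·2 + 6·3; 0·2 + 1·2 + 6·3) = (35, 34, 20)
w2 = Lw1 = (2·35 + 5·34 + 7·20; 1·35 + 7·34 + 6·20; 0·35 + 1·34 + 6·20) = (380, 393, 154)
The requested component of w2 is 154.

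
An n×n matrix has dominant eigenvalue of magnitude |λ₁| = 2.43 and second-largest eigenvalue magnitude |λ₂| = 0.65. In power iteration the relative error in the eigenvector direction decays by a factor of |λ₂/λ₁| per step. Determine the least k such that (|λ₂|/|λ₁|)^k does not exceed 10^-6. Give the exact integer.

|λ₂/λ₁| = 0.65/2.43 = 0.26749
Need k ≥ ln(10^-6) / ln(0.26749) = -13.8155 / -1.3187 ≈ 10.477
Smallest integer k satisfying the bound: 11

11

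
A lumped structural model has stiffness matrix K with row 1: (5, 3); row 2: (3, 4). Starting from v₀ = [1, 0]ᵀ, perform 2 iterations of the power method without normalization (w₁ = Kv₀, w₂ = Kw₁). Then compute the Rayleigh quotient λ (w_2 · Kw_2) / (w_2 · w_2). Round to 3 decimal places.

w1 = Kv₀ = (5·1 + 3·0; 3·1 + 4·0) = (5, 3)
w2 = Kw1 = (5·5 + 3·3; 3·5 + 4·3) = (34, 27)
Kw2 = (251, 210)
w2·Kw2 = 34·251 + 27·210 = 14204; w2·w2 = 34·34 + 27·27 = 1885
λ ≈ 14204/1885 = 7.535

7.535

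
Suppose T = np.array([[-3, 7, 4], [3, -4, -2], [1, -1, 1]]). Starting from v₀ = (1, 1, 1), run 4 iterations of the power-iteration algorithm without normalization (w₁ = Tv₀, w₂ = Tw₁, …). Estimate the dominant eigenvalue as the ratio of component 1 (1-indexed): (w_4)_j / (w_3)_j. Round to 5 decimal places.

-8.45966

w1 = Tv₀ = ((-3)·1 + 7·1 + 4·1; 3·1 + (-4)·1 + (-2)·1; 1·1 + (-1)·1 + 1·1) = (8, -3, 1)
w2 = Tw1 = ((-3)·8 + 7·(-3) + 4·1; 3·8 + (-4)·(-3) + (-2)·1; 1·8 + (-1)·(-3) + 1·1) = (-41, 34, 12)
w3 = Tw2 = (409, -283, -63)
w4 = Tw3 = (-3460, 2485, 629)
Ratio at component: -3460 / 409 = -8.45966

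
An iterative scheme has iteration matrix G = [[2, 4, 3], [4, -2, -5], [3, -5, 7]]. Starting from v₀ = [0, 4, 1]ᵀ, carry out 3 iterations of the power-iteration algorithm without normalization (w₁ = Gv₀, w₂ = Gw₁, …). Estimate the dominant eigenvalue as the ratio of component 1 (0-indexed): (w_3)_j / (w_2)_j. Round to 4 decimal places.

-4.1976

w1 = Gv₀ = (2·0 + 4·4 + 3·1; 4·0 + (-2)·4 + (-5)·1; 3·0 + (-5)·4 + 7·1) = (19, -13, -13)
w2 = Gw1 = (2·19 + 4·(-13) + 3·(-13); 4·19 + (-2)·(-13) + (-5)·(-13); 3·19 + (-5)·(-13) + 7·(-13)) = (-53, 167, 31)
w3 = Gw2 = (655, -701, -777)
Ratio at component: -701 / 167 = -4.1976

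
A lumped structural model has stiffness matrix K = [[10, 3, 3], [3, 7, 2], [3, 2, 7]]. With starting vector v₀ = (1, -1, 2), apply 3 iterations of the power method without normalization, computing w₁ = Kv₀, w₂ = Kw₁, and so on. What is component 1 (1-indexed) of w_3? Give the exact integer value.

w1 = Kv₀ = (10·1 + 3·(-1) + 3·2; 3·1 + 7·(-1) + 2·2; 3·1 + 2·(-1) + 7·2) = (13, 0, 15)
w2 = Kw1 = (10·13 + 3·0 + 3·15; 3·13 + 7·0 + 2·15; 3·13 + 2·0 + 7·15) = (175, 69, 144)
w3 = Kw2 = (2389, 1296, 1671)
The requested component of w3 is 2389.

2389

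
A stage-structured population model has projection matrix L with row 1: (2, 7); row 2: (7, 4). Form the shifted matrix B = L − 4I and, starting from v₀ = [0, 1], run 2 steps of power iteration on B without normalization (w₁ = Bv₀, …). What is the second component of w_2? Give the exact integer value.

B = L − 4I has rows (-2, 7); (7, 0)
w1 = Bv₀ = (7, 0)
w2 = Bw1 = (-14, 49)
Requested component of w2: 49

49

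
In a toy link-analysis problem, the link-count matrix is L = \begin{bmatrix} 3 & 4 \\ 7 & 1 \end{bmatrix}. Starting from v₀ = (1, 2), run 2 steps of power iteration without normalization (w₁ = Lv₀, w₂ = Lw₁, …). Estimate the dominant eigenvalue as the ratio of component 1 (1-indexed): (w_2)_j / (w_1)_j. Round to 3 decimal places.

6.273

w1 = Lv₀ = (11, 9)
w2 = Lw1 = (69, 86)
Ratio at component: 69 / 11 = 6.273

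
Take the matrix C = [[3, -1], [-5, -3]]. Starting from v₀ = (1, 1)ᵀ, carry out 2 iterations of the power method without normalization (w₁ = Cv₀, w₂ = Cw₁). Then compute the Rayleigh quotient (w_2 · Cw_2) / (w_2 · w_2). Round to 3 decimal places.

-3.000

w1 = Cv₀ = (3·1 + (-1)·1; (-5)·1 + (-3)·1) = (2, -8)
w2 = Cw1 = (3·2 + (-1)·(-8); (-5)·2 + (-3)·(-8)) = (14, 14)
Cw2 = (28, -112)
w2·Cw2 = 14·28 + 14·(-112) = -1176; w2·w2 = 14·14 + 14·14 = 392
λ ≈ -1176/392 = -3.000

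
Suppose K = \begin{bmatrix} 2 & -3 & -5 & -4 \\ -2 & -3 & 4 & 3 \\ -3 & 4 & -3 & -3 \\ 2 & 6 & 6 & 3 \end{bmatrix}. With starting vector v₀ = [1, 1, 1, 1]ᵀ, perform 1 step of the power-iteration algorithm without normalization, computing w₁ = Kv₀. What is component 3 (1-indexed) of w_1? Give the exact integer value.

-5

w1 = Kv₀ = (2·1 + (-3)·1 + (-5)·1 + (-4)·1; (-2)·1 + (-3)·1 + 4·1 + 3·1; (-3)·1 + 4·1 + (-3)·1 + (-3)·1; 2·1 + 6·1 + 6·1 + 3·1) = (-10, 2, -5, 17)
The requested component of w1 is -5.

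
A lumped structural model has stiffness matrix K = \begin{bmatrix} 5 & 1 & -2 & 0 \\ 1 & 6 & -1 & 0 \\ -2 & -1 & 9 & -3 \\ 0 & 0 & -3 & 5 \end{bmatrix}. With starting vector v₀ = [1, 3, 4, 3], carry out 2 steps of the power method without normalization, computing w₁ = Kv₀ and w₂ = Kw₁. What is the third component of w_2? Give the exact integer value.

174

w1 = Kv₀ = (5·1 + 1·3 + (-2)·4 + 0·3; 1·1 + 6·3 + (-1)·4 + 0·3; (-2)·1 + (-1)·3 + 9·4 + (-3)·3; 0·1 + 0·3 + (-3)·4 + 5·3) = (0, 15, 22, 3)
w2 = Kw1 = (5·0 + 1·15 + (-2)·22 + 0·3; 1·0 + 6·15 + (-1)·22 + 0·3; (-2)·0 + (-1)·15 + 9·22 + (-3)·3; 0·0 + 0·15 + (-3)·22 + 5·3) = (-29, 68, 174, -51)
The requested component of w2 is 174.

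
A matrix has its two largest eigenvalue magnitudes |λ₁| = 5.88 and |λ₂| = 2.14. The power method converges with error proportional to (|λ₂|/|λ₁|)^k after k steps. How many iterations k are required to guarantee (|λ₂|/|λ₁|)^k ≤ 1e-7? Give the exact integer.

|λ₂/λ₁| = 2.14/5.88 = 0.36395
Need k ≥ ln(1e-7) / ln(0.36395) = -16.1181 / -1.0108 ≈ 15.947
Smallest integer k satisfying the bound: 16

16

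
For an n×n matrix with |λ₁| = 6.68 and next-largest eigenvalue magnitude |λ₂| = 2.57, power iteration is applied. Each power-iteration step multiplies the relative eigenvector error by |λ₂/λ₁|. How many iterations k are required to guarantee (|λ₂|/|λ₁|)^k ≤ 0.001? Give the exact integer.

|λ₂/λ₁| = 2.57/6.68 = 0.38473
Need k ≥ ln(0.001) / ln(0.38473) = -6.9078 / -0.9552 ≈ 7.232
Smallest integer k satisfying the bound: 8

8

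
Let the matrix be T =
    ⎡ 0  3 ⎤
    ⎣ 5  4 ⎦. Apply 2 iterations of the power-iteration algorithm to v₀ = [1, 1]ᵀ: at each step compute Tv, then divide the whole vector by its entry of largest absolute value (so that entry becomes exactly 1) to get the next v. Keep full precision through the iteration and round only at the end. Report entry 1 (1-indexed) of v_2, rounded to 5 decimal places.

0.52941

Tv0 = (3.000000, 9.000000); divide by 9.000000 → v1 = (0.333333, 1.000000)
Tv1 = (3.000000, 5.666667); divide by 5.666667 → v2 = (0.529412, 1.000000)
Requested entry of v2: 27/51 = 0.52941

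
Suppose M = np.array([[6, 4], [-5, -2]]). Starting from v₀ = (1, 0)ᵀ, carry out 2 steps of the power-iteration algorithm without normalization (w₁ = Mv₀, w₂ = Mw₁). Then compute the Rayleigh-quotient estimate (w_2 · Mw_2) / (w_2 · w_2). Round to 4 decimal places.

1.6098

w1 = Mv₀ = (6·1 + 4·0; (-5)·1 + (-2)·0) = (6, -5)
w2 = Mw1 = (6·6 + 4·(-5); (-5)·6 + (-2)·(-5)) = (16, -20)
Mw2 = (16, -40)
w2·Mw2 = 16·16 + (-20)·(-40) = 1056; w2·w2 = 16·16 + (-20)·(-20) = 656
λ ≈ 1056/656 = 1.6098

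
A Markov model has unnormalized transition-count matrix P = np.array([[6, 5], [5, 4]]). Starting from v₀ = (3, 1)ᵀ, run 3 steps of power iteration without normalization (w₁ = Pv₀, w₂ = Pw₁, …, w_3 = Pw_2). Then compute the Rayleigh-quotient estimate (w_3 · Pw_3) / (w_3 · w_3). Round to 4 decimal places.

10.0990

w1 = Pv₀ = (6·3 + 5·1; 5·3 + 4·1) = (23, 19)
w2 = Pw1 = (6·23 + 5·19; 5·23 + 4·19) = (233, 191)
w3 = Pw2 = (2353, 1929)
Pw3 = (23763, 19481)
w3·Pw3 = 2353·23763 + 1929·19481 = 93493188; w3·w3 = 2353·2353 + 1929·1929 = 9257650
λ ≈ 93493188/9257650 = 10.0990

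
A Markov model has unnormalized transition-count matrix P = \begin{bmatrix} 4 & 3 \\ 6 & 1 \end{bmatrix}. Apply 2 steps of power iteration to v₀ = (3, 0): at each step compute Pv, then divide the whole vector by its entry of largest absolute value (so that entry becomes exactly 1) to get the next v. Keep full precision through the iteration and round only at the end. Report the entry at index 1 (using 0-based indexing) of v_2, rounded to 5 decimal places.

0.88235

Pv0 = (12.000000, 18.000000); divide by 18.000000 → v1 = (0.666667, 1.000000)
Pv1 = (5.666667, 5.000000); divide by 5.666667 → v2 = (1.000000, 0.882353)
Requested entry of v2: 90/102 = 0.88235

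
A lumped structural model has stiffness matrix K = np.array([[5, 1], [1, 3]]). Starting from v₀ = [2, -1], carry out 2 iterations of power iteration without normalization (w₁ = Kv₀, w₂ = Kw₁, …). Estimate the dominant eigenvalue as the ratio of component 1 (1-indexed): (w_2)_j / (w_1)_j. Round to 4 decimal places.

4.8889

w1 = Kv₀ = (9, -1)
w2 = Kw1 = (44, 6)
Ratio at component: 44 / 9 = 4.8889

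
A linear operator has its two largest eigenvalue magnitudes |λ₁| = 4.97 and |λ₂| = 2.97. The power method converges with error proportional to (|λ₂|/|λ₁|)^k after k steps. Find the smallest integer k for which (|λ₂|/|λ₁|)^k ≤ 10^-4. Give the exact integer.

18

|λ₂/λ₁| = 2.97/4.97 = 0.59759
Need k ≥ ln(10^-4) / ln(0.59759) = -9.2103 / -0.5149 ≈ 17.889
Smallest integer k satisfying the bound: 18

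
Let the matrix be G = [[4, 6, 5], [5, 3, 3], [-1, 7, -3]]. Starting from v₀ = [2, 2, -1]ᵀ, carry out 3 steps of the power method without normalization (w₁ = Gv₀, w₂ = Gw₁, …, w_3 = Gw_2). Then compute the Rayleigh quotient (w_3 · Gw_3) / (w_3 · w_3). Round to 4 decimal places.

w1 = Gv₀ = (4·2 + 6·2 + 5·(-1); 5·2 + 3·2 + 3·(-1); (-1)·2 + 7·2 + (-3)·(-1)) = (15, 13, 15)
w2 = Gw1 = (4·15 + 6·13 + 5·15; 5·15 + 3·13 + 3·15; (-1)·15 + 7·13 + (-3)·15) = (213, 159, 31)
w3 = Gw2 = (1961, 1635, 807)
Gw3 = (21689, 17131, 7063)
w3·Gw3 = 1961·21689 + 1635·17131 + 807·7063 = 76241155; w3·w3 = 1961·1961 + 1635·1635 + 807·807 = 7169995
λ ≈ 76241155/7169995 = 10.6334

λ ≈ 10.6334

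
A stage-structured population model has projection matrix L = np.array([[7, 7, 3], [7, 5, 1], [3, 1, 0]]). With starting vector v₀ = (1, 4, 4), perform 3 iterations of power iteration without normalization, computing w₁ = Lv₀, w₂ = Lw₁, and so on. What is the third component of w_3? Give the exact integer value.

2192

w1 = Lv₀ = (47, 31, 7)
w2 = Lw1 = (567, 491, 172)
w3 = Lw2 = (7922, 6596, 2192)
The requested component of w3 is 2192.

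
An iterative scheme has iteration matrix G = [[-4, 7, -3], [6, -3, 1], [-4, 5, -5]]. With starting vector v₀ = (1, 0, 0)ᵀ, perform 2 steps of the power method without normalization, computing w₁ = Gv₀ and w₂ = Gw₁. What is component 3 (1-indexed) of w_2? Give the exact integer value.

66

w1 = Gv₀ = ((-4)·1 + 7·0 + (-3)·0; 6·1 + (-3)·0 + 1·0; (-4)·1 + 5·0 + (-5)·0) = (-4, 6, -4)
w2 = Gw1 = ((-4)·(-4) + 7·6 + (-3)·(-4); 6·(-4) + (-3)·6 + 1·(-4); (-4)·(-4) + 5·6 + (-5)·(-4)) = (70, -46, 66)
The requested component of w2 is 66.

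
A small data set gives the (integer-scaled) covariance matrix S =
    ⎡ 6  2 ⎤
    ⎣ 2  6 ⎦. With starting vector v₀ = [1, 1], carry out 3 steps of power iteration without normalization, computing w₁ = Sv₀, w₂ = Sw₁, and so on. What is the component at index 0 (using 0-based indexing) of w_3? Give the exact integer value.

w1 = Sv₀ = (6·1 + 2·1; 2·1 + 6·1) = (8, 8)
w2 = Sw1 = (6·8 + 2·8; 2·8 + 6·8) = (64, 64)
w3 = Sw2 = (512, 512)
The requested component of w3 is 512.

512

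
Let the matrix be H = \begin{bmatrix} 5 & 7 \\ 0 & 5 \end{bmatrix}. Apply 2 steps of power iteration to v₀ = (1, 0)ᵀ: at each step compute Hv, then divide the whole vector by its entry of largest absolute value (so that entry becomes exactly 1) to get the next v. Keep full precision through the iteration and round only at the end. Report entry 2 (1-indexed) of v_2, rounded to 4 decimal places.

Hv0 = (5.00000, 0.00000); divide by 5.00000 → v1 = (1.00000, 0.00000)
Hv1 = (5.00000, 0.00000); divide by 5.00000 → v2 = (1.00000, 0.00000)
Requested entry of v2: 0/25 = 0.0000

0.0000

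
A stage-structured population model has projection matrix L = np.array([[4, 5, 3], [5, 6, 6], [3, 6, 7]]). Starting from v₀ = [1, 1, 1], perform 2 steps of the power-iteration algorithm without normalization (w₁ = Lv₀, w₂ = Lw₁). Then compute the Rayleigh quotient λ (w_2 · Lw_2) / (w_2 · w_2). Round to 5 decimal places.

w1 = Lv₀ = (12, 17, 16)
w2 = Lw1 = (181, 258, 250)
Lw2 = (2764, 3953, 3841)
w2·Lw2 = 181·2764 + 258·3953 + 250·3841 = 2480408; w2·w2 = 181·181 + 258·258 + 250·250 = 161825
λ ≈ 2480408/161825 = 15.32772

λ ≈ 15.32772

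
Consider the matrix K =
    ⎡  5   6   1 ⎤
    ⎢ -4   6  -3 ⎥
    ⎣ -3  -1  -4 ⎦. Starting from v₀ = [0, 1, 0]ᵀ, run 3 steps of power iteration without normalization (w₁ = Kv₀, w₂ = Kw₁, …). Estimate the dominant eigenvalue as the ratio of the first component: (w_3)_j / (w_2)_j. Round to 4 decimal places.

6.0769

w1 = Kv₀ = (5·0 + 6·1 + 1·0; (-4)·0 + 6·1 + (-3)·0; (-3)·0 + (-1)·1 + (-4)·0) = (6, 6, -1)
w2 = Kw1 = (5·6 + 6·6 + 1·(-1); (-4)·6 + 6·6 + (-3)·(-1); (-3)·6 + (-1)·6 + (-4)·(-1)) = (65, 15, -20)
w3 = Kw2 = (395, -110, -130)
Ratio at component: 395 / 65 = 6.0769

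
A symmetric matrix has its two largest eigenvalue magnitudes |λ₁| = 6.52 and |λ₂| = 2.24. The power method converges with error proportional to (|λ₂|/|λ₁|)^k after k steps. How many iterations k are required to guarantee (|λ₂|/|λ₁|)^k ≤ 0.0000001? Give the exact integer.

16

|λ₂/λ₁| = 2.24/6.52 = 0.34356
Need k ≥ ln(0.0000001) / ln(0.34356) = -16.1181 / -1.0684 ≈ 15.086
Smallest integer k satisfying the bound: 16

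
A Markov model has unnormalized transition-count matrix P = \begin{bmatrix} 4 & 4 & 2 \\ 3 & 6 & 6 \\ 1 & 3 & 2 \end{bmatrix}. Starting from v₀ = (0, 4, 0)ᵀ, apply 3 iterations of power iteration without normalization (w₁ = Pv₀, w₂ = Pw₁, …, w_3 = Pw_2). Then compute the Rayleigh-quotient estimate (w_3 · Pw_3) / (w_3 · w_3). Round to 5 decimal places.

w1 = Pv₀ = (16, 24, 12)
w2 = Pw1 = (184, 264, 112)
w3 = Pw2 = (2016, 2808, 1200)
Pw3 = (21696, 30096, 12840)
w3·Pw3 = 2016·21696 + 2808·30096 + 1200·12840 = 143656704; w3·w3 = 2016·2016 + 2808·2808 + 1200·1200 = 13389120
λ ≈ 143656704/13389120 = 10.72936

λ ≈ 10.72936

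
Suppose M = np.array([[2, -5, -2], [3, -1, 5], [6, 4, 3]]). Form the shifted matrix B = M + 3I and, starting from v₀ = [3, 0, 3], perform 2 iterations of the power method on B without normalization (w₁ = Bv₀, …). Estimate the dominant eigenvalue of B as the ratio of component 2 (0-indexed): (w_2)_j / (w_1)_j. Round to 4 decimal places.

10.1667

B = M + 3I has rows (5, -5, -2); (3, 2, 5); (6, 4, 6)
w1 = Bv₀ = (5·3 + (-5)·0 + (-2)·3; 3·3 + 2·0 + 5·3; 6·3 + 4·0 + 6·3) = (9, 24, 36)
w2 = Bw1 = (5·9 + (-5)·24 + (-2)·36; 3·9 + 2·24 + 5·36; 6·9 + 4·24 + 6·36) = (-147, 255, 366)
Ratio: 366/36 = 10.1667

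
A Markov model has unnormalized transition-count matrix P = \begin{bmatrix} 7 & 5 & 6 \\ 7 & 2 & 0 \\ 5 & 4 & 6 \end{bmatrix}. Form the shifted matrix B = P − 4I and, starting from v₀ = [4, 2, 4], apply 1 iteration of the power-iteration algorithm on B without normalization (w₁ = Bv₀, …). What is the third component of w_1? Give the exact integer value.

36

B = P − 4I has rows (3, 5, 6); (7, -2, 0); (5, 4, 2)
w1 = Bv₀ = (46, 24, 36)
Requested component of w1: 36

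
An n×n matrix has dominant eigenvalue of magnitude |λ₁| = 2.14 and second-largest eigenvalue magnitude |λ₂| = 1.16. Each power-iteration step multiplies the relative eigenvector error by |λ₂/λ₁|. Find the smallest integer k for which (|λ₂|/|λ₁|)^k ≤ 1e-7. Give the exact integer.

|λ₂/λ₁| = 1.16/2.14 = 0.54206
Need k ≥ ln(1e-7) / ln(0.54206) = -16.1181 / -0.6124 ≈ 26.320
Smallest integer k satisfying the bound: 27

27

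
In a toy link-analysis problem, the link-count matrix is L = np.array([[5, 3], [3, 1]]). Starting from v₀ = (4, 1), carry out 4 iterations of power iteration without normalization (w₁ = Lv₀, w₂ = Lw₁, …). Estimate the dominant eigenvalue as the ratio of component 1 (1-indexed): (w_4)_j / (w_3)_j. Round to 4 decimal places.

λ ≈ 6.6063

w1 = Lv₀ = (23, 13)
w2 = Lw1 = (154, 82)
w3 = Lw2 = (1016, 544)
w4 = Lw3 = (6712, 3592)
Ratio at component: 6712 / 1016 = 6.6063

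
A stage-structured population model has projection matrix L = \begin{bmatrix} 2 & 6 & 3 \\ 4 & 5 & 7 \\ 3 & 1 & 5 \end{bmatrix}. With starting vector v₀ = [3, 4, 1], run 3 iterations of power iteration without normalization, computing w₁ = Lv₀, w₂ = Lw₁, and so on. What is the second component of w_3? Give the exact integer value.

w1 = Lv₀ = (2·3 + 6·4 + 3·1; 4·3 + 5·4 + 7·1; 3·3 + 1·4 + 5·1) = (33, 39, 18)
w2 = Lw1 = (2·33 + 6·39 + 3·18; 4·33 + 5·39 + 7·18; 3·33 + 1·39 + 5·18) = (354, 453, 228)
w3 = Lw2 = (4110, 5277, 2655)
The requested component of w3 is 5277.

5277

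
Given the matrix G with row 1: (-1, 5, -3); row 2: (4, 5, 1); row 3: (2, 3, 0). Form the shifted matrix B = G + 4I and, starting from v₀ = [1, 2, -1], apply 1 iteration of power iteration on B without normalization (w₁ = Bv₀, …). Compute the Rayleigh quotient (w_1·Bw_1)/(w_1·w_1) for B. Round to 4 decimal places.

B = G + 4I has rows (3, 5, -3); (4, 9, 1); (2, 3, 4)
w1 = Bv₀ = (3·1 + 5·2 + (-3)·(-1); 4·1 + 9·2 + 1·(-1); 2·1 + 3·2 + 4·(-1)) = (16, 21, 4)
Bw1 = (141, 257, 111)
w1·Bw1 = 8097; w1·w1 = 713; μ ≈ 8097/713 = 11.3562

μ ≈ 11.3562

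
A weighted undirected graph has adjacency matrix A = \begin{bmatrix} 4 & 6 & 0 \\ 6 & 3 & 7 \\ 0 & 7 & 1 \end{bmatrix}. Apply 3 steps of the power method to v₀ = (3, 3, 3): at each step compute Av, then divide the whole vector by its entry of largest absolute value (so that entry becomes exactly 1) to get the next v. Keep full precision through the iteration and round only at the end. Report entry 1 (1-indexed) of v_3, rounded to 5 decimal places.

0.71136

Av0 = (30.000000, 48.000000, 24.000000); divide by 48.000000 → v1 = (0.625000, 1.000000, 0.500000)
Av1 = (8.500000, 10.250000, 7.500000); divide by 10.250000 → v2 = (0.829268, 1.000000, 0.731707)
Av2 = (9.317073, 13.097561, 7.731707); divide by 13.097561 → v3 = (0.711359, 1.000000, 0.590317)
Requested entry of v3: 4584/6444 = 0.71136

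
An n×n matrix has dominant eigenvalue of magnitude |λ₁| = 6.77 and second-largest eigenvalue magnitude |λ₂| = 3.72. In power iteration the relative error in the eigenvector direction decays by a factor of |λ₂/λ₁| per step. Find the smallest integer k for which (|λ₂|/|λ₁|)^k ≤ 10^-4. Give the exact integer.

16

|λ₂/λ₁| = 3.72/6.77 = 0.54948
Need k ≥ ln(10^-4) / ln(0.54948) = -9.2103 / -0.5988 ≈ 15.382
Smallest integer k satisfying the bound: 16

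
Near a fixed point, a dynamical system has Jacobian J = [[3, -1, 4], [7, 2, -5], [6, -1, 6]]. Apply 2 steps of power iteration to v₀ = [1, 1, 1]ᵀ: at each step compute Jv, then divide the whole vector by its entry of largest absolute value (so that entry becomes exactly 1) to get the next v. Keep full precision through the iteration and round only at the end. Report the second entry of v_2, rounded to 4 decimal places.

-0.0510

Jv0 = (6.00000, 4.00000, 11.00000); divide by 11.00000 → v1 = (0.54545, 0.36364, 1.00000)
Jv1 = (5.27273, -0.45455, 8.90909); divide by 8.90909 → v2 = (0.59184, -0.05102, 1.00000)
Requested entry of v2: -5/98 = -0.0510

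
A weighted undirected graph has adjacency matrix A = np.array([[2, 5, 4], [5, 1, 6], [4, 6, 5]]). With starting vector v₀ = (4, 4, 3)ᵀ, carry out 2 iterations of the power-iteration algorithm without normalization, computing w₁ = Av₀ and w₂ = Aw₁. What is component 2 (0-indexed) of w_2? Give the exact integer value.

w1 = Av₀ = (40, 42, 55)
w2 = Aw1 = (510, 572, 687)
The requested component of w2 is 687.

687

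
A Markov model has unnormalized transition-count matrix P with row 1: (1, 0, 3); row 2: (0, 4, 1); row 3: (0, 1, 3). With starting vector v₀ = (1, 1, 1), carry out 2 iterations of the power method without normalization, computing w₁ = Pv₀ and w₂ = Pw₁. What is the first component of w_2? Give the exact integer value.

w1 = Pv₀ = (4, 5, 4)
w2 = Pw1 = (16, 24, 17)
The requested component of w2 is 16.

16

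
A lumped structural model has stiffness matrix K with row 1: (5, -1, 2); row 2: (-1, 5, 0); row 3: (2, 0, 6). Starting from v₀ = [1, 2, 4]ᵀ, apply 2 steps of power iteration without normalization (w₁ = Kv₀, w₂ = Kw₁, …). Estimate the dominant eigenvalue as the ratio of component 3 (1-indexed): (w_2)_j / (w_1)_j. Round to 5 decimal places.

λ ≈ 6.84615

w1 = Kv₀ = (11, 9, 26)
w2 = Kw1 = (98, 34, 178)
Ratio at component: 178 / 26 = 6.84615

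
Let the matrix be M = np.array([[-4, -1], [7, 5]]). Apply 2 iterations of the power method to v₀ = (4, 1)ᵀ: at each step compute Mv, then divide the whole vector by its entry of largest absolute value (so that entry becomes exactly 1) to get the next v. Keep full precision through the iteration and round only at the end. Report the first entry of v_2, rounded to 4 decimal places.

Mv0 = (-17.00000, 33.00000); divide by 33.00000 → v1 = (-0.51515, 1.00000)
Mv1 = (1.06061, 1.39394); divide by 1.39394 → v2 = (0.76087, 1.00000)
Requested entry of v2: 35/46 = 0.7609

0.7609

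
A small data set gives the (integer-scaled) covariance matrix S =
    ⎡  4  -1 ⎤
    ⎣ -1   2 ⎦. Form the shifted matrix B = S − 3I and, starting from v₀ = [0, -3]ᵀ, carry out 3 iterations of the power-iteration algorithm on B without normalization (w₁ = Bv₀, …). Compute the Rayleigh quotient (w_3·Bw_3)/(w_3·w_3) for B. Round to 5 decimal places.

-1.00000

B = S − 3I has rows (1, -1); (-1, -1)
w1 = Bv₀ = (1·0 + (-1)·(-3); (-1)·0 + (-1)·(-3)) = (3, 3)
w2 = Bw1 = (1·3 + (-1)·3; (-1)·3 + (-1)·3) = (0, -6)
w3 = Bw2 = (6, 6)
Bw3 = (0, -12)
w3·Bw3 = -72; w3·w3 = 72; μ ≈ -72/72 = -1.00000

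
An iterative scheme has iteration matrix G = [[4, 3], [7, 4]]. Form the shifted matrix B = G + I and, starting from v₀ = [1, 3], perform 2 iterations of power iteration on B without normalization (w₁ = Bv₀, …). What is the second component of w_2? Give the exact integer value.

208

B = G + I has rows (5, 3); (7, 5)
w1 = Bv₀ = (5·1 + 3·3; 7·1 + 5·3) = (14, 22)
w2 = Bw1 = (5·14 + 3·22; 7·14 + 5·22) = (136, 208)
Requested component of w2: 208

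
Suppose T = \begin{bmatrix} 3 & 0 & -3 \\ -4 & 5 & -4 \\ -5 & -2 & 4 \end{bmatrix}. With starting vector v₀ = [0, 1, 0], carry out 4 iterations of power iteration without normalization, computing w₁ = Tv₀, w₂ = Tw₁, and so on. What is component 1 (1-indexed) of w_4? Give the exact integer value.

720

w1 = Tv₀ = (3·0 + 0·1 + (-3)·0; (-4)·0 + 5·1 + (-4)·0; (-5)·0 + (-2)·1 + 4·0) = (0, 5, -2)
w2 = Tw1 = (3·0 + 0·5 + (-3)·(-2); (-4)·0 + 5·5 + (-4)·(-2); (-5)·0 + (-2)·5 + 4·(-2)) = (6, 33, -18)
w3 = Tw2 = (72, 213, -168)
w4 = Tw3 = (720, 1449, -1458)
The requested component of w4 is 720.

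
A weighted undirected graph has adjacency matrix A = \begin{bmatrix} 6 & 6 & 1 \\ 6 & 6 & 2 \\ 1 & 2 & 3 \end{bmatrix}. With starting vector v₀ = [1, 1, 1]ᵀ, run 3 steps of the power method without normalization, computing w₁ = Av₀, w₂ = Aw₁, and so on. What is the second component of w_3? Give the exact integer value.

w1 = Av₀ = (6·1 + 6·1 + 1·1; 6·1 + 6·1 + 2·1; 1·1 + 2·1 + 3·1) = (13, 14, 6)
w2 = Aw1 = (6·13 + 6·14 + 1·6; 6·13 + 6·14 + 2·6; 1·13 + 2·14 + 3·6) = (168, 174, 59)
w3 = Aw2 = (2111, 2170, 693)
The requested component of w3 is 2170.

2170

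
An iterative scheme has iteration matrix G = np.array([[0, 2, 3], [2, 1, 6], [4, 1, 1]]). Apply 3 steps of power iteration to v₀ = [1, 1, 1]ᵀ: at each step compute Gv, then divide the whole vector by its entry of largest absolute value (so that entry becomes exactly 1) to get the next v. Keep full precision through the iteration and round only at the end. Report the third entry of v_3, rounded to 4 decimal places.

0.6944

Gv0 = (5.00000, 9.00000, 6.00000); divide by 9.00000 → v1 = (0.55556, 1.00000, 0.66667)
Gv1 = (4.00000, 6.11111, 3.88889); divide by 6.11111 → v2 = (0.65455, 1.00000, 0.63636)
Gv2 = (3.90909, 6.12727, 4.25455); divide by 6.12727 → v3 = (0.63798, 1.00000, 0.69436)
Requested entry of v3: 234/337 = 0.6944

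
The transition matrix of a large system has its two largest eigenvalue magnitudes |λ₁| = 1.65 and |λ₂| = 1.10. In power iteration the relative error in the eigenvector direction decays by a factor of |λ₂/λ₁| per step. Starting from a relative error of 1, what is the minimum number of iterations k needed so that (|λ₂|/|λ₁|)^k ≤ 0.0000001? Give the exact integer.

|λ₂/λ₁| = 1.10/1.65 = 0.66667
Need k ≥ ln(0.0000001) / ln(0.66667) = -16.1181 / -0.4055 ≈ 39.752
Smallest integer k satisfying the bound: 40

40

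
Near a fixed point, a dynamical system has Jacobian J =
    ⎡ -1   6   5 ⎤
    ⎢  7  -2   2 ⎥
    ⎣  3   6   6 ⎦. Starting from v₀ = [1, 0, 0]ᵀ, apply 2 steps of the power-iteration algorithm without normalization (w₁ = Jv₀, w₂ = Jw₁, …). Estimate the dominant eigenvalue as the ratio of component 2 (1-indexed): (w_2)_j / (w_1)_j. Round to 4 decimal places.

w1 = Jv₀ = (-1, 7, 3)
w2 = Jw1 = (58, -15, 57)
Ratio at component: -15 / 7 = -2.1429

-2.1429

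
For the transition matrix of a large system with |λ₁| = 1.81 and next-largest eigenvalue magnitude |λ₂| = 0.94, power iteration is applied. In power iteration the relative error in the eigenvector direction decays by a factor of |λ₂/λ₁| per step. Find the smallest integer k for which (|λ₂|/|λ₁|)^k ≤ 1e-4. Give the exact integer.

15

|λ₂/λ₁| = 0.94/1.81 = 0.51934
Need k ≥ ln(1e-4) / ln(0.51934) = -9.2103 / -0.6552 ≈ 14.057
Smallest integer k satisfying the bound: 15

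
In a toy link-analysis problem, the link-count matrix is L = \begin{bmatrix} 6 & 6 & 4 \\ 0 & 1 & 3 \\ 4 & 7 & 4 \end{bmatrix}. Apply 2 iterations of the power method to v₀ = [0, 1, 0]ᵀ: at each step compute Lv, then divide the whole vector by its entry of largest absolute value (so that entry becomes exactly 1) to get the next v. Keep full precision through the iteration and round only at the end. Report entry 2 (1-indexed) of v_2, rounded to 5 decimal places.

0.31429

Lv0 = (6.000000, 1.000000, 7.000000); divide by 7.000000 → v1 = (0.857143, 0.142857, 1.000000)
Lv1 = (10.000000, 3.142857, 8.428571); divide by 10.000000 → v2 = (1.000000, 0.314286, 0.842857)
Requested entry of v2: 22/70 = 0.31429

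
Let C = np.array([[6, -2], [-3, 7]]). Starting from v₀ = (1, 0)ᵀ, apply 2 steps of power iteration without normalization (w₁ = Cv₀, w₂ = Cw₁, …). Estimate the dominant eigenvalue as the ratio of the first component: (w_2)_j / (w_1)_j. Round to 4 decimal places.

λ ≈ 7.0000

w1 = Cv₀ = (6·1 + (-2)·0; (-3)·1 + 7·0) = (6, -3)
w2 = Cw1 = (6·6 + (-2)·(-3); (-3)·6 + 7·(-3)) = (42, -39)
Ratio at component: 42 / 6 = 7.0000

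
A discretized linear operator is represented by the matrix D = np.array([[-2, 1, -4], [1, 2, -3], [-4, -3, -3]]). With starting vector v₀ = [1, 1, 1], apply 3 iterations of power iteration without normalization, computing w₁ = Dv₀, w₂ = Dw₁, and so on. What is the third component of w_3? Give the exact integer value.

w1 = Dv₀ = ((-2)·1 + 1·1 + (-4)·1; 1·1 + 2·1 + (-3)·1; (-4)·1 + (-3)·1 + (-3)·1) = (-5, 0, -10)
w2 = Dw1 = ((-2)·(-5) + 1·0 + (-4)·(-10); 1·(-5) + 2·0 + (-3)·(-10); (-4)·(-5) + (-3)·0 + (-3)·(-10)) = (50, 25, 50)
w3 = Dw2 = (-275, -50, -425)
The requested component of w3 is -425.

-425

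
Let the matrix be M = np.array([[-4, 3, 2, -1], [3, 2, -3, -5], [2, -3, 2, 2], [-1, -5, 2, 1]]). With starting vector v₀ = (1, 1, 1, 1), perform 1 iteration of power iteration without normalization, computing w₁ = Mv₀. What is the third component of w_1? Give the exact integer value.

w1 = Mv₀ = ((-4)·1 + 3·1 + 2·1 + (-1)·1; 3·1 + 2·1 + (-3)·1 + (-5)·1; 2·1 + (-3)·1 + 2·1 + 2·1; (-1)·1 + (-5)·1 + 2·1 + 1·1) = (0, -3, 3, -3)
The requested component of w1 is 3.

3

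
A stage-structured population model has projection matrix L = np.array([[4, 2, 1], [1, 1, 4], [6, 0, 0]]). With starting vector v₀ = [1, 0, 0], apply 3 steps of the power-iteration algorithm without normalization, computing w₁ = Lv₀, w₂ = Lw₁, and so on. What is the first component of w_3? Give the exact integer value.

w1 = Lv₀ = (4, 1, 6)
w2 = Lw1 = (24, 29, 24)
w3 = Lw2 = (178, 149, 144)
The requested component of w3 is 178.

178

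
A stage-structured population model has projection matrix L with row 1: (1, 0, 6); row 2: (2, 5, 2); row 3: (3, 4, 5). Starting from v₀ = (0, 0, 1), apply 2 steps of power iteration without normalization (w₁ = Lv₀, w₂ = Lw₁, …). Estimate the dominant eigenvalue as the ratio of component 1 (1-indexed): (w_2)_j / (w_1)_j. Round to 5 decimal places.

w1 = Lv₀ = (6, 2, 5)
w2 = Lw1 = (36, 32, 51)
Ratio at component: 36 / 6 = 6.00000

λ ≈ 6.00000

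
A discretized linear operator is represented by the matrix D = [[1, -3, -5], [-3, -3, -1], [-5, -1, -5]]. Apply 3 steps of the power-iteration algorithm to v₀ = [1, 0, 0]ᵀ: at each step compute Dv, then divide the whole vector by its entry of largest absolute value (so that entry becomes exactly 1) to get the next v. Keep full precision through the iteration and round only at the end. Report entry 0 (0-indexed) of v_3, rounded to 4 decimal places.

Dv0 = (1.00000, -3.00000, -5.00000); divide by -5.00000 → v1 = (-0.20000, 0.60000, 1.00000)
Dv1 = (-7.00000, -2.20000, -4.60000); divide by -7.00000 → v2 = (1.00000, 0.31429, 0.65714)
Dv2 = (-3.22857, -4.60000, -8.60000); divide by -8.60000 → v3 = (0.37542, 0.53488, 1.00000)
Requested entry of v3: -113/-301 = 0.3754

0.3754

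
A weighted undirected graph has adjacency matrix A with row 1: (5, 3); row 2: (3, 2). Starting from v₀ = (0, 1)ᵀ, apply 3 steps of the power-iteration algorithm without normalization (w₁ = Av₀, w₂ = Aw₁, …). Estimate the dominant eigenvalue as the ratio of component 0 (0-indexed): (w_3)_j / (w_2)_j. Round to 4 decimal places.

w1 = Av₀ = (5·0 + 3·1; 3·0 + 2·1) = (3, 2)
w2 = Aw1 = (5·3 + 3·2; 3·3 + 2·2) = (21, 13)
w3 = Aw2 = (144, 89)
Ratio at component: 144 / 21 = 6.8571

6.8571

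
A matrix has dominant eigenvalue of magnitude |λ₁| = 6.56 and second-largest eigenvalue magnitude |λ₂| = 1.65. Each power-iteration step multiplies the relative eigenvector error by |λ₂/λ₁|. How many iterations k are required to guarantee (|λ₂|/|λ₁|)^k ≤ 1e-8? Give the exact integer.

|λ₂/λ₁| = 1.65/6.56 = 0.25152
Need k ≥ ln(1e-8) / ln(0.25152) = -18.4207 / -1.3802 ≈ 13.346
Smallest integer k satisfying the bound: 14

14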